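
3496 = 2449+1047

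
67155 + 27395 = 94550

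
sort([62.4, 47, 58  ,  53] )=[47 , 53,58,62.4]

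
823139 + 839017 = 1662156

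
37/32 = 1+ 5/32 = 1.16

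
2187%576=459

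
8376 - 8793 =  - 417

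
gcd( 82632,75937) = 1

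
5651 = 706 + 4945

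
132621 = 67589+65032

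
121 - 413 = -292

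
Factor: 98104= 2^3* 12263^1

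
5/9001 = 5/9001 = 0.00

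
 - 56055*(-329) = 18442095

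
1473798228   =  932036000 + 541762228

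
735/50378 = 735/50378=0.01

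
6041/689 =6041/689 =8.77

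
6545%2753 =1039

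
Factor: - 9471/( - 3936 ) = 2^( - 5 )*7^1*11^1 = 77/32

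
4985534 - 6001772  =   - 1016238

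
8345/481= 8345/481 = 17.35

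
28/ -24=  - 2 + 5/6 = - 1.17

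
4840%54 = 34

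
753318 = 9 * 83702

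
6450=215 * 30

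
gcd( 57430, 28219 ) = 1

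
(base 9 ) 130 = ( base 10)108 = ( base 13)84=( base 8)154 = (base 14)7a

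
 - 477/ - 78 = 6 + 3/26 = 6.12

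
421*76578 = 32239338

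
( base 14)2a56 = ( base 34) 6ha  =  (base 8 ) 16544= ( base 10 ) 7524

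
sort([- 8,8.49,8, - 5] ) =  [ - 8, - 5,8,  8.49 ] 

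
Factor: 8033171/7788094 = 2^( - 1)*41^1*195931^1*3894047^( - 1 ) 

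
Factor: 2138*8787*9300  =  174715435800= 2^3*3^2*5^2*29^1*31^1*101^1*1069^1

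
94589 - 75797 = 18792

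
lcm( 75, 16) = 1200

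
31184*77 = 2401168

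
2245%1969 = 276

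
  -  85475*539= - 46071025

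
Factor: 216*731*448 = 70737408 = 2^9*3^3 *7^1*17^1*43^1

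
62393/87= 62393/87 = 717.16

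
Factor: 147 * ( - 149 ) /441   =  -3^ ( - 1)*149^1 = - 149/3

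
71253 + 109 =71362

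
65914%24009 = 17896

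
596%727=596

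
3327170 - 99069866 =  - 95742696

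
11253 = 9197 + 2056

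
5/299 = 5/299 =0.02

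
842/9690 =421/4845=0.09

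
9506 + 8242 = 17748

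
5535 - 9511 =-3976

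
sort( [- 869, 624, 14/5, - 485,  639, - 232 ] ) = [ - 869, - 485,-232,  14/5, 624, 639 ]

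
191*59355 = 11336805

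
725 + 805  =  1530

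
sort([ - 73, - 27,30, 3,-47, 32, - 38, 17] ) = [ - 73,-47, - 38, - 27,  3,  17,30,32 ]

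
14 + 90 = 104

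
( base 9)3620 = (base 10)2691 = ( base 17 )955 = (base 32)2K3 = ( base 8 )5203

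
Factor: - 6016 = -2^7*47^1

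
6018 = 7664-1646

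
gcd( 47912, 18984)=904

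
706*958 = 676348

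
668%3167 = 668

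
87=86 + 1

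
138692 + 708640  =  847332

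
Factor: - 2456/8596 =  - 2/7 = - 2^1* 7^( - 1 )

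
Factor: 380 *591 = 2^2*3^1*5^1*19^1*197^1 = 224580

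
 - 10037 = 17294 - 27331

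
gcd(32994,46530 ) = 846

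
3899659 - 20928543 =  - 17028884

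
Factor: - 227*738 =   -  167526 = -  2^1*3^2 * 41^1*227^1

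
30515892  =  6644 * 4593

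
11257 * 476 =5358332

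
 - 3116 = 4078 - 7194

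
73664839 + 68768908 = 142433747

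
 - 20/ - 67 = 20/67 = 0.30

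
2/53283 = 2/53283 = 0.00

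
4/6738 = 2/3369 = 0.00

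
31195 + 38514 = 69709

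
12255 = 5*2451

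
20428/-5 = -4086+2/5 = - 4085.60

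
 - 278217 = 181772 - 459989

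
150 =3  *50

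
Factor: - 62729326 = - 2^1  *11^1*23^1*151^1*821^1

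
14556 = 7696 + 6860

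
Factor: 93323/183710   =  2^(- 1)*5^( - 1)*18371^( - 1 )*93323^1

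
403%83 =71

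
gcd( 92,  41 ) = 1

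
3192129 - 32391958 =- 29199829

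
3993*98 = 391314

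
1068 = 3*356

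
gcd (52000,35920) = 80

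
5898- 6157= - 259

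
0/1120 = 0  =  0.00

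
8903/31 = 287+ 6/31=287.19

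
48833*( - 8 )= - 390664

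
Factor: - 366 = - 2^1 * 3^1*61^1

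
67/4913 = 67/4913 = 0.01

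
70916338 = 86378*821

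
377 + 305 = 682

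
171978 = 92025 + 79953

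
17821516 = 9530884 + 8290632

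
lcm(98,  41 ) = 4018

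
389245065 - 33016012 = 356229053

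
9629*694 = 6682526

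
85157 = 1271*67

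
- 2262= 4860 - 7122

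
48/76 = 12/19 = 0.63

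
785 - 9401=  - 8616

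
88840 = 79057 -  - 9783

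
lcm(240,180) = 720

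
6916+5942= 12858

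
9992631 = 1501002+8491629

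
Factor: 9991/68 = 2^(- 2)* 17^( - 1)*97^1*103^1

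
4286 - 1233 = 3053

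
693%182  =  147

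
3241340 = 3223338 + 18002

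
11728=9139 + 2589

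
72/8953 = 72/8953  =  0.01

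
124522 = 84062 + 40460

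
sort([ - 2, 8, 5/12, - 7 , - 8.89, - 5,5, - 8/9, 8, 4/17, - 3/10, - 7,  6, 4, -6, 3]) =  [ - 8.89, - 7, - 7, - 6,-5, - 2, - 8/9, -3/10, 4/17, 5/12,3,  4, 5, 6, 8, 8 ] 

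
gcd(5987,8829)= 1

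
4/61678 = 2/30839 = 0.00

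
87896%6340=5476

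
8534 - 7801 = 733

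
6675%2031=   582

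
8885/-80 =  - 1777/16 = - 111.06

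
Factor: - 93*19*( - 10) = 17670 = 2^1*3^1*5^1*19^1*31^1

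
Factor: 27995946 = 2^1 *3^1 *11^1*97^1*4373^1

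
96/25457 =96/25457  =  0.00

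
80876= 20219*4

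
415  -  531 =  - 116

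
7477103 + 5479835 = 12956938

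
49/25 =1+ 24/25 = 1.96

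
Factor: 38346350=2^1*5^2 *7^1*331^2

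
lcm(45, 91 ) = 4095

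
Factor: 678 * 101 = 2^1*3^1*101^1*113^1 = 68478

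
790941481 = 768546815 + 22394666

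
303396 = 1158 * 262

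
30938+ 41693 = 72631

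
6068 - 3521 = 2547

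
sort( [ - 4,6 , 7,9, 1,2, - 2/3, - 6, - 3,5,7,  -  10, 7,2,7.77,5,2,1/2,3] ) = [ - 10, - 6, - 4, - 3, - 2/3,1/2,1, 2, 2, 2,3, 5,  5,6, 7,7,7, 7.77 , 9 ]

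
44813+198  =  45011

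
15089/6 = 2514 + 5/6=2514.83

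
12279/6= 4093/2 = 2046.50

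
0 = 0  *681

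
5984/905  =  6 + 554/905= 6.61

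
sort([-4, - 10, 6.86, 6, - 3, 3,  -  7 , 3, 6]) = [-10, - 7,-4, - 3, 3,3, 6, 6,6.86]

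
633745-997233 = -363488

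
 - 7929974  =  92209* ( - 86 ) 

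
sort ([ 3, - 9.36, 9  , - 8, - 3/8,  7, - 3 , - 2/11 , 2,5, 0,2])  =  [ - 9.36, - 8, - 3, - 3/8, - 2/11,  0, 2,2,3  ,  5, 7 , 9 ]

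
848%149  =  103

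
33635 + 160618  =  194253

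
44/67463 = 4/6133 = 0.00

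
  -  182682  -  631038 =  - 813720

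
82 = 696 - 614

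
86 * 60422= 5196292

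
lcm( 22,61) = 1342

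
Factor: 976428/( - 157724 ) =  - 3^3*7^( - 1)*43^( - 1)*131^( - 1)*9041^1 = - 244107/39431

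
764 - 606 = 158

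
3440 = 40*86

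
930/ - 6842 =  - 1+2956/3421  =  -0.14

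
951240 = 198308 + 752932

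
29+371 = 400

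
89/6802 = 89/6802 = 0.01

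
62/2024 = 31/1012 = 0.03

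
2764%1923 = 841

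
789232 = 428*1844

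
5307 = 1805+3502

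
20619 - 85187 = -64568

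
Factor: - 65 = -5^1*13^1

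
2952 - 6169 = - 3217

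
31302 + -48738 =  - 17436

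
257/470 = 257/470 = 0.55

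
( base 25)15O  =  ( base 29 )qk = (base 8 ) 1406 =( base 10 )774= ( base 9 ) 1050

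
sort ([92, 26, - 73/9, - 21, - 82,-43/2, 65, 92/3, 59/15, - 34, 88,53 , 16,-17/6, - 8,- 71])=[-82,-71, - 34,  -  43/2,-21,- 73/9,  -  8,-17/6, 59/15, 16, 26, 92/3, 53,65, 88, 92] 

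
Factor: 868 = 2^2*7^1 * 31^1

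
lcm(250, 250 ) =250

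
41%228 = 41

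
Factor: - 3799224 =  - 2^3*3^4*11^1*13^1*41^1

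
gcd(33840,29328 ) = 2256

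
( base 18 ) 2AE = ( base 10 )842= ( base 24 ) 1B2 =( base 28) 122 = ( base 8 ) 1512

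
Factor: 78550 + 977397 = 1055947^1 = 1055947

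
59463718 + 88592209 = 148055927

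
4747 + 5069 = 9816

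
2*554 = 1108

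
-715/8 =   -  715/8 = -89.38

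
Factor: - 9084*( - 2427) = 22046868=2^2*3^2*757^1*809^1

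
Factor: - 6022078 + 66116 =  - 5955962 = - 2^1*29^2*3541^1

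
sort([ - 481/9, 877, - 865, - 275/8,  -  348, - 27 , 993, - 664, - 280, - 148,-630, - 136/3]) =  [ - 865, - 664, - 630, - 348, - 280, - 148, - 481/9, - 136/3, - 275/8, - 27,877,993 ] 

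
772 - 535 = 237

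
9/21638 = 9/21638 = 0.00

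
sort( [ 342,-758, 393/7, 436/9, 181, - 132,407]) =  [ - 758, - 132, 436/9,393/7, 181, 342, 407 ]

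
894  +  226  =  1120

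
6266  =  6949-683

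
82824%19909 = 3188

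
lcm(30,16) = 240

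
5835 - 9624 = -3789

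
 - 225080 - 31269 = -256349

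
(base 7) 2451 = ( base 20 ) 25I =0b1110010110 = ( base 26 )198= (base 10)918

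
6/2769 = 2/923 = 0.00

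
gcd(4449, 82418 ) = 1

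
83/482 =83/482 = 0.17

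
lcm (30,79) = 2370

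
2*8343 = 16686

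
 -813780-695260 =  - 1509040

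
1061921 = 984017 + 77904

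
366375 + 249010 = 615385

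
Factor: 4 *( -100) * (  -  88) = 35200 = 2^7 *5^2*11^1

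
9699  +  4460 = 14159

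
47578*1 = 47578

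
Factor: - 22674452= - 2^2*281^1*20173^1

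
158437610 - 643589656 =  - 485152046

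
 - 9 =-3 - 6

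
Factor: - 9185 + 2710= -6475=- 5^2*7^1*37^1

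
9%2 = 1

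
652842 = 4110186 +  - 3457344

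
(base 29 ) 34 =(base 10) 91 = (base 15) 61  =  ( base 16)5b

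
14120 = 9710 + 4410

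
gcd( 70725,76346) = 1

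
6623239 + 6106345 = 12729584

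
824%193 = 52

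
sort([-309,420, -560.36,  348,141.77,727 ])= [ - 560.36, - 309,141.77,348,420,727] 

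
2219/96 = 2219/96 = 23.11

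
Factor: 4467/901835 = 3^1 *5^( - 1)*11^ ( - 1 )*19^ ( - 1 )*863^( - 1 )*1489^1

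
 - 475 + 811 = 336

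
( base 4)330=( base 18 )36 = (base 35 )1P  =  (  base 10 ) 60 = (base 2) 111100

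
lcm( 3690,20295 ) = 40590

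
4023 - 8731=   -4708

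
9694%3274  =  3146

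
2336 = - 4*( - 584)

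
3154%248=178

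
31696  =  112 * 283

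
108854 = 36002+72852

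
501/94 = 501/94 = 5.33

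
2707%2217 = 490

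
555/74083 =555/74083= 0.01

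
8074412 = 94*85898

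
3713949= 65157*57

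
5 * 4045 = 20225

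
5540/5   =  1108= 1108.00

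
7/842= 7/842 = 0.01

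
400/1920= 5/24= 0.21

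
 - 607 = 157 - 764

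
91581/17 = 5387 + 2/17 =5387.12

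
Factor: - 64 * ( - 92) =2^8*23^1 = 5888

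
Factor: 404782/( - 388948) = -2^( - 1)*479^( - 1)*997^1  =  -997/958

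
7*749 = 5243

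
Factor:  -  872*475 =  -414200 = - 2^3 *5^2*19^1*109^1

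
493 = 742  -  249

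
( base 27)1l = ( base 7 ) 66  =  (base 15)33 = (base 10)48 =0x30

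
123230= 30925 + 92305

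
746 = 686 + 60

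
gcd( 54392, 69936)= 8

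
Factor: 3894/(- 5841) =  - 2/3 = - 2^1*3^( - 1)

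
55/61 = 55/61 = 0.90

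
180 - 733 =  - 553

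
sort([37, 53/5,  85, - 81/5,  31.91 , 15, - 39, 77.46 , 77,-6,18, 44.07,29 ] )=[ - 39 , - 81/5, - 6,53/5,15,18, 29, 31.91, 37,44.07, 77,77.46, 85 ]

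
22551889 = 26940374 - 4388485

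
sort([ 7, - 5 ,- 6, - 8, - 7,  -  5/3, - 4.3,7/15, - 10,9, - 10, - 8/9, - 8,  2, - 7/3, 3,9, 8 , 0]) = [-10,-10,  -  8,-8,  -  7,  -  6, - 5, - 4.3, -7/3,-5/3,- 8/9,  0,7/15,2,  3, 7, 8, 9, 9]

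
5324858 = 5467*974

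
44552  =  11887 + 32665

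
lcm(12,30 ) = 60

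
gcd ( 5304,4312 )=8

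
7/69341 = 7/69341=   0.00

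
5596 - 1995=3601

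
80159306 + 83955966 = 164115272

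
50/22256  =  25/11128  =  0.00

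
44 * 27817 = 1223948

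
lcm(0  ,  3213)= 0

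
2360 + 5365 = 7725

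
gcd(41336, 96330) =2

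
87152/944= 92 + 19/59 = 92.32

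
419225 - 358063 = 61162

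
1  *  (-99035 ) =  - 99035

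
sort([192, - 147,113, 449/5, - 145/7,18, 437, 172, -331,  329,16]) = [  -  331, - 147, - 145/7,16,18,449/5, 113,172 , 192, 329,437 ] 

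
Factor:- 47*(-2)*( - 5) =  - 470= -  2^1*5^1*47^1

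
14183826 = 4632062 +9551764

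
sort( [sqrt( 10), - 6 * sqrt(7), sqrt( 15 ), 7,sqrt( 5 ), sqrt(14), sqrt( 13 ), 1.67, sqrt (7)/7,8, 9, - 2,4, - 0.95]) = [ - 6*sqrt( 7), - 2,-0.95,sqrt( 7) /7,1.67,sqrt( 5 ), sqrt( 10),  sqrt( 13), sqrt( 14), sqrt(15),  4,7, 8, 9]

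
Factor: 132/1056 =2^( - 3) = 1/8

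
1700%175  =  125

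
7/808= 7/808 = 0.01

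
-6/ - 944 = 3/472 = 0.01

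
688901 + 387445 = 1076346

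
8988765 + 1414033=10402798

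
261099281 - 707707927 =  - 446608646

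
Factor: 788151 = 3^1*7^1*13^1*2887^1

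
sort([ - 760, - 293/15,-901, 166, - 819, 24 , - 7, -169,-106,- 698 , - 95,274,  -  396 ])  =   [ - 901, - 819,- 760, - 698 , - 396, - 169,-106,-95, - 293/15,-7, 24,166,274 ]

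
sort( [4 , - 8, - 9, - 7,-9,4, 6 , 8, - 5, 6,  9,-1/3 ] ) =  [  -  9, - 9, - 8,  -  7,-5,  -  1/3,  4,  4, 6, 6 , 8,  9 ]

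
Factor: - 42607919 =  - 31^1*53^1 * 25933^1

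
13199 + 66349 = 79548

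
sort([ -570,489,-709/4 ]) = [  -  570, - 709/4 , 489 ]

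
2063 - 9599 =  - 7536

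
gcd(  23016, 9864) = 3288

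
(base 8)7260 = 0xEB0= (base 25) 60A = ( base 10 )3760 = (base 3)12011021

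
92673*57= 5282361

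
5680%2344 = 992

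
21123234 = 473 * 44658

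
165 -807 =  - 642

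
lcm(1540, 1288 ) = 70840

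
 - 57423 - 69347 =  - 126770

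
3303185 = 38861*85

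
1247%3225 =1247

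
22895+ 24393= 47288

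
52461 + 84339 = 136800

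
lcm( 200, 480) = 2400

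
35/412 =35/412 = 0.08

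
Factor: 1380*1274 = 2^3*3^1*5^1 * 7^2*13^1*23^1 = 1758120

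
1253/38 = 1253/38 = 32.97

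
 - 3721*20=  - 74420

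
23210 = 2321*10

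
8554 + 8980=17534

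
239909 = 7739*31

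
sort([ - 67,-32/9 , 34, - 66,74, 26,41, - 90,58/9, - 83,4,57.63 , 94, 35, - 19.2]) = [ - 90,- 83,-67,-66,  -  19.2 , - 32/9,4, 58/9,  26,34, 35,41,57.63,74, 94] 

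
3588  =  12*299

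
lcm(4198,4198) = 4198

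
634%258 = 118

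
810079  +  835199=1645278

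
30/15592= 15/7796 = 0.00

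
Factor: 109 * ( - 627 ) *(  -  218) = 14898774 = 2^1 * 3^1*11^1 *19^1 * 109^2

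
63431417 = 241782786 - 178351369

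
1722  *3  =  5166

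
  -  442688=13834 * ( -32 ) 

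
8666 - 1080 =7586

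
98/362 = 49/181= 0.27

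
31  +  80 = 111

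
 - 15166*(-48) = 727968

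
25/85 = 5/17  =  0.29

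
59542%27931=3680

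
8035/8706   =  8035/8706=0.92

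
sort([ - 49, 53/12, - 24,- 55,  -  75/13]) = [ - 55, - 49, - 24, - 75/13,53/12 ] 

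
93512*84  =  7855008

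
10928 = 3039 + 7889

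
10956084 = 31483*348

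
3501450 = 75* 46686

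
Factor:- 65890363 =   -  7^1*11^1*855719^1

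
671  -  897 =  - 226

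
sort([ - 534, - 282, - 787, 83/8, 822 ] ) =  [ - 787, - 534, - 282, 83/8, 822]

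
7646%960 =926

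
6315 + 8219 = 14534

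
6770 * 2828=19145560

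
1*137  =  137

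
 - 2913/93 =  - 32+21/31  =  - 31.32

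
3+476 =479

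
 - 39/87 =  - 13/29  =  - 0.45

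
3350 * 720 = 2412000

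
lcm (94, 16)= 752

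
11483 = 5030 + 6453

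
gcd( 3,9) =3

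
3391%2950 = 441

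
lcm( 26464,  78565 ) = 2514080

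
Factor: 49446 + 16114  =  65560=2^3*5^1 * 11^1*149^1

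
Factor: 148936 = 2^3*18617^1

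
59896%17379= 7759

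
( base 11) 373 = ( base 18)16b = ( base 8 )673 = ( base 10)443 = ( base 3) 121102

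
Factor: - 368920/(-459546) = 460/573 = 2^2*3^(-1)*5^1*23^1*191^( - 1)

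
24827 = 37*671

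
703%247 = 209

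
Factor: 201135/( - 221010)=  - 2^(-1)*11^1*23^1*139^(-1) = - 253/278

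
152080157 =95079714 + 57000443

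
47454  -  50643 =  - 3189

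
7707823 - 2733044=4974779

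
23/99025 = 23/99025 = 0.00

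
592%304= 288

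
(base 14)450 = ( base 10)854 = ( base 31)rh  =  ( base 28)12e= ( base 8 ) 1526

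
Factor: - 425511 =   -  3^2*47279^1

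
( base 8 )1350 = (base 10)744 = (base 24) 170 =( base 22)1bi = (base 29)pj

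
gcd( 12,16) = 4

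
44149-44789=-640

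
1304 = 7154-5850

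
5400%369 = 234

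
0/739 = 0= 0.00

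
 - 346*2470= -854620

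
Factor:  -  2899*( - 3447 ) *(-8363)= -83570229639 =- 3^2 * 13^1* 223^1*383^1*8363^1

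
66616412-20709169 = 45907243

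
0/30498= 0 = 0.00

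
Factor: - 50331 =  - 3^1*19^1*883^1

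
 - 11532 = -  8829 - 2703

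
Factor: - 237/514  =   - 2^(  -  1) *3^1*79^1 * 257^( - 1)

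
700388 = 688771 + 11617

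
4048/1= 4048 = 4048.00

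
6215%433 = 153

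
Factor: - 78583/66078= - 2^( - 1)*3^ ( - 2) * 3671^( - 1)*78583^1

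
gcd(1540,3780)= 140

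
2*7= 14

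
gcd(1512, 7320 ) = 24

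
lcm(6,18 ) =18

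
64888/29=64888/29  =  2237.52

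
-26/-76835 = 26/76835 = 0.00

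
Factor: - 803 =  - 11^1*73^1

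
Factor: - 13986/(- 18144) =37/48 = 2^( - 4) * 3^( - 1) * 37^1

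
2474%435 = 299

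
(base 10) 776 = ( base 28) RK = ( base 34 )ms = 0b1100001000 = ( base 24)188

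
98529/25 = 98529/25 =3941.16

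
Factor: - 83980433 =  - 29^1*71^1 * 40787^1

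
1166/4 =583/2 = 291.50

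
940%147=58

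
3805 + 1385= 5190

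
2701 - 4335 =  - 1634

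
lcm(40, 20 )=40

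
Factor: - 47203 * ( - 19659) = 3^1*13^1*3631^1 *6553^1 = 927963777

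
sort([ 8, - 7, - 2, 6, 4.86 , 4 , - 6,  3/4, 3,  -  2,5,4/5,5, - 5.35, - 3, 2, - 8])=[ - 8,-7,  -  6, - 5.35, - 3, - 2, - 2, 3/4, 4/5, 2,3, 4,4.86,5, 5 , 6, 8]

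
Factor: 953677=47^1*103^1*197^1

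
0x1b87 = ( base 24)C5F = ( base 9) 10600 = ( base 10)7047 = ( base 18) 13d9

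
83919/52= 1613 + 43/52 = 1613.83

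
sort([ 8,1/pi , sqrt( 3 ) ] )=[ 1/pi,sqrt( 3), 8]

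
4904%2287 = 330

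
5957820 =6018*990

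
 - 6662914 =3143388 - 9806302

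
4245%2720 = 1525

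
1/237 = 1/237 = 0.00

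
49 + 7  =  56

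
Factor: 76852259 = 11^1*6986569^1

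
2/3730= 1/1865 = 0.00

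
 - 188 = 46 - 234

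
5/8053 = 5/8053 = 0.00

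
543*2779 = 1508997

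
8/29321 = 8/29321 = 0.00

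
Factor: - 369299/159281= - 7^1*149^(- 1) * 1069^ ( - 1)*52757^1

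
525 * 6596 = 3462900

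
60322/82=30161/41 = 735.63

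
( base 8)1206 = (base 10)646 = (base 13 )3a9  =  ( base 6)2554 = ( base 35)ig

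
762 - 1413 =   -  651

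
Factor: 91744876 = 2^2*163^1*223^1 * 631^1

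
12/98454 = 2/16409 = 0.00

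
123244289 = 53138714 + 70105575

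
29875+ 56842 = 86717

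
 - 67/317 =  - 1 +250/317 = - 0.21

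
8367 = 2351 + 6016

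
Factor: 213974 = 2^1 *83^1 *1289^1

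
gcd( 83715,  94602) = 3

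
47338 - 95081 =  - 47743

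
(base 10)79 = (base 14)59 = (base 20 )3J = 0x4f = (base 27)2P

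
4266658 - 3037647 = 1229011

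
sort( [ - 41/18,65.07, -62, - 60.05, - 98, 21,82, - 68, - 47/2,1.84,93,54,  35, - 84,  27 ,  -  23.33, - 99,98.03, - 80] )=[ - 99,  -  98, - 84,-80, - 68,  -  62,-60.05, - 47/2, - 23.33, - 41/18, 1.84,21, 27,35,54,65.07, 82,93,98.03]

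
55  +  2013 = 2068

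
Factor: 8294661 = 3^2*921629^1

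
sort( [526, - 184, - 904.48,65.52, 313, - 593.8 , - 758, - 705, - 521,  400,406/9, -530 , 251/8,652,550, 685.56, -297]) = [ - 904.48, - 758, - 705, - 593.8,-530, - 521, - 297, - 184, 251/8,406/9, 65.52,313, 400,526,550,652, 685.56 ]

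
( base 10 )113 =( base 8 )161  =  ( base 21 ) 58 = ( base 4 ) 1301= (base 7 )221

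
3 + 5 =8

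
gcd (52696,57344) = 56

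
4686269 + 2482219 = 7168488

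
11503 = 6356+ 5147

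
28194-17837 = 10357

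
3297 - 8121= - 4824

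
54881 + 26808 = 81689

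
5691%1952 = 1787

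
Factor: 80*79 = 2^4*5^1*79^1= 6320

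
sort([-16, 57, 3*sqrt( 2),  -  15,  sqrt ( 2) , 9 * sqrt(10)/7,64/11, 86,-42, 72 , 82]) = [-42,-16, - 15, sqrt( 2), 9*sqrt( 10)/7, 3*sqrt( 2), 64/11,57,72, 82, 86 ] 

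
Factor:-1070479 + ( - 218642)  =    -  3^1 *431^1 * 997^1 = - 1289121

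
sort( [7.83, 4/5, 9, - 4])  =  [  -  4,4/5, 7.83,  9 ] 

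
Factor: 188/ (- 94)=-2 = - 2^1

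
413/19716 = 413/19716 = 0.02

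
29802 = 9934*3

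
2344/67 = 2344/67 = 34.99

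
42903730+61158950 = 104062680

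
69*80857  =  5579133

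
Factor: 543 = 3^1 * 181^1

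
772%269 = 234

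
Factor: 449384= 2^3*13^1*29^1 * 149^1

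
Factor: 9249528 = 2^3 * 3^1*385397^1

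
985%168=145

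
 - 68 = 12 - 80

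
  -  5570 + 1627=  -  3943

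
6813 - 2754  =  4059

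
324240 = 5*64848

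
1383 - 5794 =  - 4411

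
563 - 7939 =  - 7376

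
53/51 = 1 +2/51 = 1.04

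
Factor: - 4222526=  - 2^1*7^2*11^1*3917^1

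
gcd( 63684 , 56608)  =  7076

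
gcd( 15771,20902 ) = 7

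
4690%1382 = 544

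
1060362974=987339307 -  - 73023667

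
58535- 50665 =7870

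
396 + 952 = 1348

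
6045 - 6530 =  - 485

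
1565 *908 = 1421020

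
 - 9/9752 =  - 9/9752  =  -0.00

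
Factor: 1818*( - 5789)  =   - 10524402 = - 2^1*3^2*7^1*101^1*827^1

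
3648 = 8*456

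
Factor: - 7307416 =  - 2^3*17^1*53731^1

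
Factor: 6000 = 2^4*3^1 * 5^3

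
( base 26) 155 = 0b1100101011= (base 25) 17B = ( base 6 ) 3431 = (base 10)811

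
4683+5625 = 10308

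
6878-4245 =2633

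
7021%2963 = 1095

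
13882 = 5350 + 8532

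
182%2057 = 182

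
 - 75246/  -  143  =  526 +28/143 = 526.20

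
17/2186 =17/2186 = 0.01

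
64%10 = 4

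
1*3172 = 3172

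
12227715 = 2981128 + 9246587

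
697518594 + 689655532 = 1387174126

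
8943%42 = 39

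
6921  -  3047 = 3874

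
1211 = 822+389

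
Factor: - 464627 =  - 17^1*151^1*181^1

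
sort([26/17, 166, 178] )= [ 26/17,166,178]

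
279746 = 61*4586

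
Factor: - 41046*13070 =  -2^2*3^1*5^1*1307^1*6841^1 = - 536471220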